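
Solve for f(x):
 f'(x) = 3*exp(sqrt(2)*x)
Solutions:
 f(x) = C1 + 3*sqrt(2)*exp(sqrt(2)*x)/2


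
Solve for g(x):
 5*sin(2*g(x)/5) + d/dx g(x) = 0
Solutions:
 5*x + 5*log(cos(2*g(x)/5) - 1)/4 - 5*log(cos(2*g(x)/5) + 1)/4 = C1


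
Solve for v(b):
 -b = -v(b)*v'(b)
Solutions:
 v(b) = -sqrt(C1 + b^2)
 v(b) = sqrt(C1 + b^2)


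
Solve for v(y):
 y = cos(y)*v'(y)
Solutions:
 v(y) = C1 + Integral(y/cos(y), y)


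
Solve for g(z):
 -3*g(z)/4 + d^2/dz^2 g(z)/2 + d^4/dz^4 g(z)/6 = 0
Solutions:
 g(z) = C1*exp(-sqrt(6)*z*sqrt(-1 + sqrt(3))/2) + C2*exp(sqrt(6)*z*sqrt(-1 + sqrt(3))/2) + C3*sin(sqrt(6)*z*sqrt(1 + sqrt(3))/2) + C4*cos(sqrt(6)*z*sqrt(1 + sqrt(3))/2)


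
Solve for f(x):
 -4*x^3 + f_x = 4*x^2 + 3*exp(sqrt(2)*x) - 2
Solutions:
 f(x) = C1 + x^4 + 4*x^3/3 - 2*x + 3*sqrt(2)*exp(sqrt(2)*x)/2


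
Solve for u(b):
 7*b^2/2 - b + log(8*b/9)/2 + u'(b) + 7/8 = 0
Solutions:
 u(b) = C1 - 7*b^3/6 + b^2/2 - b*log(b)/2 - 3*b*log(2)/2 - 3*b/8 + b*log(3)


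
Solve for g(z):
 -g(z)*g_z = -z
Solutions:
 g(z) = -sqrt(C1 + z^2)
 g(z) = sqrt(C1 + z^2)


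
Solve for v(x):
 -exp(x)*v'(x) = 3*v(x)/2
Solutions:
 v(x) = C1*exp(3*exp(-x)/2)


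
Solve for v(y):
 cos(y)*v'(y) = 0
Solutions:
 v(y) = C1


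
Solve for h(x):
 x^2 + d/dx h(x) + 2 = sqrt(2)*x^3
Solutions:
 h(x) = C1 + sqrt(2)*x^4/4 - x^3/3 - 2*x


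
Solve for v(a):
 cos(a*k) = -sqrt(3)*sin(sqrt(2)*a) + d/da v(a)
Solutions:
 v(a) = C1 - sqrt(6)*cos(sqrt(2)*a)/2 + sin(a*k)/k


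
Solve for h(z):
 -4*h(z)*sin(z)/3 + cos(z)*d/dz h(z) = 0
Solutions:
 h(z) = C1/cos(z)^(4/3)


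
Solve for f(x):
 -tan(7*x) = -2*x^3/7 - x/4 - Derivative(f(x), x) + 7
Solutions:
 f(x) = C1 - x^4/14 - x^2/8 + 7*x - log(cos(7*x))/7


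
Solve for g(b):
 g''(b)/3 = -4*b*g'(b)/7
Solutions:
 g(b) = C1 + C2*erf(sqrt(42)*b/7)


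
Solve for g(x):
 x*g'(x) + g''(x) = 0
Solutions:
 g(x) = C1 + C2*erf(sqrt(2)*x/2)


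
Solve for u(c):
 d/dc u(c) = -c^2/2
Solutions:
 u(c) = C1 - c^3/6


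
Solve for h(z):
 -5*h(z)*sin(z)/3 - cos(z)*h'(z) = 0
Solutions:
 h(z) = C1*cos(z)^(5/3)


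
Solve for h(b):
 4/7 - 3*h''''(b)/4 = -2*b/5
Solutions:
 h(b) = C1 + C2*b + C3*b^2 + C4*b^3 + b^5/225 + 2*b^4/63


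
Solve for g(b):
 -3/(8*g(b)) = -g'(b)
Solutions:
 g(b) = -sqrt(C1 + 3*b)/2
 g(b) = sqrt(C1 + 3*b)/2


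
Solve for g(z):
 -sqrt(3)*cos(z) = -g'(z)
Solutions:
 g(z) = C1 + sqrt(3)*sin(z)


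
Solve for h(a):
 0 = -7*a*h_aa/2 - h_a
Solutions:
 h(a) = C1 + C2*a^(5/7)


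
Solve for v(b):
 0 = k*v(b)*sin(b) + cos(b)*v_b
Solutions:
 v(b) = C1*exp(k*log(cos(b)))


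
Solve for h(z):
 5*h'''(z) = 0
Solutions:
 h(z) = C1 + C2*z + C3*z^2


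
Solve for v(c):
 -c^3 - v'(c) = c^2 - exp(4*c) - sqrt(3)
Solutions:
 v(c) = C1 - c^4/4 - c^3/3 + sqrt(3)*c + exp(4*c)/4


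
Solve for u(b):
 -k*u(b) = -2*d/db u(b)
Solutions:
 u(b) = C1*exp(b*k/2)


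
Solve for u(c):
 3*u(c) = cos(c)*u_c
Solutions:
 u(c) = C1*(sin(c) + 1)^(3/2)/(sin(c) - 1)^(3/2)


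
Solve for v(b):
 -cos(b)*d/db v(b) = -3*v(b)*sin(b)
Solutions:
 v(b) = C1/cos(b)^3


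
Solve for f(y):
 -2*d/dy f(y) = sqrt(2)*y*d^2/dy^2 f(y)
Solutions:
 f(y) = C1 + C2*y^(1 - sqrt(2))


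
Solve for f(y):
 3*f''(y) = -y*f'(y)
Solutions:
 f(y) = C1 + C2*erf(sqrt(6)*y/6)


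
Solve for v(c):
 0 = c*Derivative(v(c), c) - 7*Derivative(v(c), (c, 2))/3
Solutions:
 v(c) = C1 + C2*erfi(sqrt(42)*c/14)


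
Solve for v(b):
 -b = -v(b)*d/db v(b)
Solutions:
 v(b) = -sqrt(C1 + b^2)
 v(b) = sqrt(C1 + b^2)


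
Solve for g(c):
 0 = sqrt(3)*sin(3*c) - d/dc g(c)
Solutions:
 g(c) = C1 - sqrt(3)*cos(3*c)/3


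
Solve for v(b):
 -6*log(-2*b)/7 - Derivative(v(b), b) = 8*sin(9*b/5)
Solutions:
 v(b) = C1 - 6*b*log(-b)/7 - 6*b*log(2)/7 + 6*b/7 + 40*cos(9*b/5)/9


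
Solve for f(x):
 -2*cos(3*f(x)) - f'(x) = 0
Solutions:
 f(x) = -asin((C1 + exp(12*x))/(C1 - exp(12*x)))/3 + pi/3
 f(x) = asin((C1 + exp(12*x))/(C1 - exp(12*x)))/3


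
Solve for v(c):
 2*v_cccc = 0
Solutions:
 v(c) = C1 + C2*c + C3*c^2 + C4*c^3


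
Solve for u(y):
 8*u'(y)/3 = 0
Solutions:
 u(y) = C1


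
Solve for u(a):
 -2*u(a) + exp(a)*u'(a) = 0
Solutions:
 u(a) = C1*exp(-2*exp(-a))


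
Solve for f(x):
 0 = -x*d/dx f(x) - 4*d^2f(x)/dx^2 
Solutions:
 f(x) = C1 + C2*erf(sqrt(2)*x/4)


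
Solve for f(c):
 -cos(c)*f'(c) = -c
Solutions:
 f(c) = C1 + Integral(c/cos(c), c)


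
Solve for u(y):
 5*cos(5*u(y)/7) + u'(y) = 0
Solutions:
 5*y - 7*log(sin(5*u(y)/7) - 1)/10 + 7*log(sin(5*u(y)/7) + 1)/10 = C1


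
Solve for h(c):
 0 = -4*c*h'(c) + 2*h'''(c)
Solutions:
 h(c) = C1 + Integral(C2*airyai(2^(1/3)*c) + C3*airybi(2^(1/3)*c), c)


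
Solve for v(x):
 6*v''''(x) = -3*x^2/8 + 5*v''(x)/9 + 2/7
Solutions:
 v(x) = C1 + C2*x + C3*exp(-sqrt(30)*x/18) + C4*exp(sqrt(30)*x/18) + 9*x^4/160 + 4923*x^2/700


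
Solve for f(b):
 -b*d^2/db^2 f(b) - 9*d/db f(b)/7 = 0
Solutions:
 f(b) = C1 + C2/b^(2/7)


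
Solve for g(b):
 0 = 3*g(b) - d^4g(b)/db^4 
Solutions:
 g(b) = C1*exp(-3^(1/4)*b) + C2*exp(3^(1/4)*b) + C3*sin(3^(1/4)*b) + C4*cos(3^(1/4)*b)


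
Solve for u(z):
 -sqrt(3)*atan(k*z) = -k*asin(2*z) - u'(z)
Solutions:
 u(z) = C1 - k*(z*asin(2*z) + sqrt(1 - 4*z^2)/2) + sqrt(3)*Piecewise((z*atan(k*z) - log(k^2*z^2 + 1)/(2*k), Ne(k, 0)), (0, True))


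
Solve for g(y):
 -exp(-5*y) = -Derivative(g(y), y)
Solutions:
 g(y) = C1 - exp(-5*y)/5


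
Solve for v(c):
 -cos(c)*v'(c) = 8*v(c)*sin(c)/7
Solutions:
 v(c) = C1*cos(c)^(8/7)


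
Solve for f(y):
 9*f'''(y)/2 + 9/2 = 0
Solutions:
 f(y) = C1 + C2*y + C3*y^2 - y^3/6


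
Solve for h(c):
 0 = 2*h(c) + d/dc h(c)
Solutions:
 h(c) = C1*exp(-2*c)


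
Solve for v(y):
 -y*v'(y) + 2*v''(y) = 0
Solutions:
 v(y) = C1 + C2*erfi(y/2)


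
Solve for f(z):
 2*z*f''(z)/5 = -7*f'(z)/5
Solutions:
 f(z) = C1 + C2/z^(5/2)


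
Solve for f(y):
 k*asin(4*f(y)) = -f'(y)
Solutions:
 Integral(1/asin(4*_y), (_y, f(y))) = C1 - k*y


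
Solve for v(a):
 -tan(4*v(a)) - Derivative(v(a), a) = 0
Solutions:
 v(a) = -asin(C1*exp(-4*a))/4 + pi/4
 v(a) = asin(C1*exp(-4*a))/4


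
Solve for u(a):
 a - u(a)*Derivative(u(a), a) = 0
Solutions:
 u(a) = -sqrt(C1 + a^2)
 u(a) = sqrt(C1 + a^2)


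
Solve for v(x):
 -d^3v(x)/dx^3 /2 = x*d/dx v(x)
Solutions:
 v(x) = C1 + Integral(C2*airyai(-2^(1/3)*x) + C3*airybi(-2^(1/3)*x), x)


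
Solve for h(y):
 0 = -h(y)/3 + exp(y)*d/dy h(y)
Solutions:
 h(y) = C1*exp(-exp(-y)/3)


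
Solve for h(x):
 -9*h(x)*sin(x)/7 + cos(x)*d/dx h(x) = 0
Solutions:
 h(x) = C1/cos(x)^(9/7)


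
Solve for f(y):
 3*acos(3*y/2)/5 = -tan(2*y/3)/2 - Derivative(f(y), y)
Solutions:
 f(y) = C1 - 3*y*acos(3*y/2)/5 + sqrt(4 - 9*y^2)/5 + 3*log(cos(2*y/3))/4


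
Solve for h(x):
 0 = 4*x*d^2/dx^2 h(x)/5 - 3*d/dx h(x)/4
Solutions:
 h(x) = C1 + C2*x^(31/16)


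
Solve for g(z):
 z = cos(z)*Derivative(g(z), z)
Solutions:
 g(z) = C1 + Integral(z/cos(z), z)


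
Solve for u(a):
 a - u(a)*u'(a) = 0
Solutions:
 u(a) = -sqrt(C1 + a^2)
 u(a) = sqrt(C1 + a^2)


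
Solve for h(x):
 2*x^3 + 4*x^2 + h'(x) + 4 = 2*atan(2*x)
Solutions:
 h(x) = C1 - x^4/2 - 4*x^3/3 + 2*x*atan(2*x) - 4*x - log(4*x^2 + 1)/2


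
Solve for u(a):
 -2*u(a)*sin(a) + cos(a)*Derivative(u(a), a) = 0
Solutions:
 u(a) = C1/cos(a)^2


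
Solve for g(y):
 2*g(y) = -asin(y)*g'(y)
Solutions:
 g(y) = C1*exp(-2*Integral(1/asin(y), y))


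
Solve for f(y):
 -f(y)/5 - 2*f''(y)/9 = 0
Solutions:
 f(y) = C1*sin(3*sqrt(10)*y/10) + C2*cos(3*sqrt(10)*y/10)


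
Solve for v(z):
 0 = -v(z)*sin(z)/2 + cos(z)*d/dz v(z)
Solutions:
 v(z) = C1/sqrt(cos(z))


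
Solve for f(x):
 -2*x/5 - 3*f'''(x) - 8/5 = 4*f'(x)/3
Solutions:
 f(x) = C1 + C2*sin(2*x/3) + C3*cos(2*x/3) - 3*x^2/20 - 6*x/5


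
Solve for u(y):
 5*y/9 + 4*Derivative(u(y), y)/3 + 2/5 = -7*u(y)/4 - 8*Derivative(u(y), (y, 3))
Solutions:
 u(y) = C1*exp(-y*(-(189 + sqrt(36233))^(1/3) + 8/(189 + sqrt(36233))^(1/3))/24)*sin(sqrt(3)*y*(8/(189 + sqrt(36233))^(1/3) + (189 + sqrt(36233))^(1/3))/24) + C2*exp(-y*(-(189 + sqrt(36233))^(1/3) + 8/(189 + sqrt(36233))^(1/3))/24)*cos(sqrt(3)*y*(8/(189 + sqrt(36233))^(1/3) + (189 + sqrt(36233))^(1/3))/24) + C3*exp(y*(-(189 + sqrt(36233))^(1/3) + 8/(189 + sqrt(36233))^(1/3))/12) - 20*y/63 + 88/6615


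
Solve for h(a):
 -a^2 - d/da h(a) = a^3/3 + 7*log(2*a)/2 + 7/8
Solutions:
 h(a) = C1 - a^4/12 - a^3/3 - 7*a*log(a)/2 - 7*a*log(2)/2 + 21*a/8


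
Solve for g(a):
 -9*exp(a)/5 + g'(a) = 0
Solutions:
 g(a) = C1 + 9*exp(a)/5


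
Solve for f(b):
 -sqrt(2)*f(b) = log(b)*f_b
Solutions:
 f(b) = C1*exp(-sqrt(2)*li(b))


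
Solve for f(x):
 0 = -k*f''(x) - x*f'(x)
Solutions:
 f(x) = C1 + C2*sqrt(k)*erf(sqrt(2)*x*sqrt(1/k)/2)


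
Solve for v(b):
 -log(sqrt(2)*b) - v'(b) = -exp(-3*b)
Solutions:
 v(b) = C1 - b*log(b) + b*(1 - log(2)/2) - exp(-3*b)/3


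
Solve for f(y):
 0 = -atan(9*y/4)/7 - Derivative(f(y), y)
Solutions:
 f(y) = C1 - y*atan(9*y/4)/7 + 2*log(81*y^2 + 16)/63


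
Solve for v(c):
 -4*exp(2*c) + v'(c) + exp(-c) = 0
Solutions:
 v(c) = C1 + 2*exp(2*c) + exp(-c)


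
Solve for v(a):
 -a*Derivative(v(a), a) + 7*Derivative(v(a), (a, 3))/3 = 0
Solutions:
 v(a) = C1 + Integral(C2*airyai(3^(1/3)*7^(2/3)*a/7) + C3*airybi(3^(1/3)*7^(2/3)*a/7), a)


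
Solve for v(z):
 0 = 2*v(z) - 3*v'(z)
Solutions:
 v(z) = C1*exp(2*z/3)


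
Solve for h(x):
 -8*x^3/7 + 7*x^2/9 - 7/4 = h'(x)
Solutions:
 h(x) = C1 - 2*x^4/7 + 7*x^3/27 - 7*x/4


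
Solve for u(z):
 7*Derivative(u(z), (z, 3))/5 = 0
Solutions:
 u(z) = C1 + C2*z + C3*z^2


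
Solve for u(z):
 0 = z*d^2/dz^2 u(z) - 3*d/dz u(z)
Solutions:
 u(z) = C1 + C2*z^4


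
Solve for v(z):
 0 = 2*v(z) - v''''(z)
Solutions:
 v(z) = C1*exp(-2^(1/4)*z) + C2*exp(2^(1/4)*z) + C3*sin(2^(1/4)*z) + C4*cos(2^(1/4)*z)


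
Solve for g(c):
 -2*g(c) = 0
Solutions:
 g(c) = 0


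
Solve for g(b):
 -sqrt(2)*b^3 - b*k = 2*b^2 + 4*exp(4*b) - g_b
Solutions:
 g(b) = C1 + sqrt(2)*b^4/4 + 2*b^3/3 + b^2*k/2 + exp(4*b)


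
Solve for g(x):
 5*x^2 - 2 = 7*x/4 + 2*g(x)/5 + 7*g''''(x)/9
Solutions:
 g(x) = 25*x^2/2 - 35*x/8 + (C1*sin(sqrt(3)*70^(3/4)*x/70) + C2*cos(sqrt(3)*70^(3/4)*x/70))*exp(-sqrt(3)*70^(3/4)*x/70) + (C3*sin(sqrt(3)*70^(3/4)*x/70) + C4*cos(sqrt(3)*70^(3/4)*x/70))*exp(sqrt(3)*70^(3/4)*x/70) - 5


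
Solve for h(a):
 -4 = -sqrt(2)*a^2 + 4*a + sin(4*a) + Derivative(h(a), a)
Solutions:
 h(a) = C1 + sqrt(2)*a^3/3 - 2*a^2 - 4*a + cos(4*a)/4


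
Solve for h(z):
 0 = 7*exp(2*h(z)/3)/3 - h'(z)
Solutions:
 h(z) = 3*log(-sqrt(-1/(C1 + 7*z))) - 3*log(2)/2 + 3*log(3)
 h(z) = 3*log(-1/(C1 + 7*z))/2 - 3*log(2)/2 + 3*log(3)


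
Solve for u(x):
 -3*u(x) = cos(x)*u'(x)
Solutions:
 u(x) = C1*(sin(x) - 1)^(3/2)/(sin(x) + 1)^(3/2)


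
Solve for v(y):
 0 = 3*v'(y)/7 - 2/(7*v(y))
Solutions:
 v(y) = -sqrt(C1 + 12*y)/3
 v(y) = sqrt(C1 + 12*y)/3


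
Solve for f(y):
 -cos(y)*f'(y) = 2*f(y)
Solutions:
 f(y) = C1*(sin(y) - 1)/(sin(y) + 1)


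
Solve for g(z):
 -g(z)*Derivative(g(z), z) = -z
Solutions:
 g(z) = -sqrt(C1 + z^2)
 g(z) = sqrt(C1 + z^2)


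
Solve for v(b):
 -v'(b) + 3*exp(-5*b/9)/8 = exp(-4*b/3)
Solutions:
 v(b) = C1 + 3*exp(-4*b/3)/4 - 27*exp(-5*b/9)/40


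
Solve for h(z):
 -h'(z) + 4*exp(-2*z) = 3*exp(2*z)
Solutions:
 h(z) = C1 - 3*exp(2*z)/2 - 2*exp(-2*z)


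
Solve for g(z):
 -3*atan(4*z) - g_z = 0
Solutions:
 g(z) = C1 - 3*z*atan(4*z) + 3*log(16*z^2 + 1)/8


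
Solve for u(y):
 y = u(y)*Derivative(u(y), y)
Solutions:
 u(y) = -sqrt(C1 + y^2)
 u(y) = sqrt(C1 + y^2)


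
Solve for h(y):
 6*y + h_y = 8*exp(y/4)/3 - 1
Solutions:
 h(y) = C1 - 3*y^2 - y + 32*exp(y/4)/3


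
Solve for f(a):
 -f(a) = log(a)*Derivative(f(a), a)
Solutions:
 f(a) = C1*exp(-li(a))


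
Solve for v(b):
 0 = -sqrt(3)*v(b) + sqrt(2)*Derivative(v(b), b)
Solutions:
 v(b) = C1*exp(sqrt(6)*b/2)


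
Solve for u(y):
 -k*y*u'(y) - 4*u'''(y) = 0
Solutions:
 u(y) = C1 + Integral(C2*airyai(2^(1/3)*y*(-k)^(1/3)/2) + C3*airybi(2^(1/3)*y*(-k)^(1/3)/2), y)


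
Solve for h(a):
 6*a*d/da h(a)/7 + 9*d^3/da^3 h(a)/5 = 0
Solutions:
 h(a) = C1 + Integral(C2*airyai(-10^(1/3)*21^(2/3)*a/21) + C3*airybi(-10^(1/3)*21^(2/3)*a/21), a)


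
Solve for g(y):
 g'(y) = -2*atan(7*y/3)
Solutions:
 g(y) = C1 - 2*y*atan(7*y/3) + 3*log(49*y^2 + 9)/7


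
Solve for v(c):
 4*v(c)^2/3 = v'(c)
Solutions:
 v(c) = -3/(C1 + 4*c)


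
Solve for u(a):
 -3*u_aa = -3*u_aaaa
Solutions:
 u(a) = C1 + C2*a + C3*exp(-a) + C4*exp(a)


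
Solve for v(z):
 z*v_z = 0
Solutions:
 v(z) = C1


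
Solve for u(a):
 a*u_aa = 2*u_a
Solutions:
 u(a) = C1 + C2*a^3


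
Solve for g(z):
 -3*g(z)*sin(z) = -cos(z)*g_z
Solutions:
 g(z) = C1/cos(z)^3


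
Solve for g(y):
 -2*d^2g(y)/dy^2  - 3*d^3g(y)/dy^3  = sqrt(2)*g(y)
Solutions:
 g(y) = C1*exp(y*(-8 + 8*2^(1/3)/(16 + 243*sqrt(2) + sqrt(-256 + (16 + 243*sqrt(2))^2))^(1/3) + 2^(2/3)*(16 + 243*sqrt(2) + sqrt(-256 + (16 + 243*sqrt(2))^2))^(1/3))/36)*sin(2^(1/3)*sqrt(3)*y*(-2^(1/3)*(16 + 243*sqrt(2) + 27*sqrt(-256/729 + (16/27 + 9*sqrt(2))^2))^(1/3) + 8/(16 + 243*sqrt(2) + 27*sqrt(-256/729 + (16/27 + 9*sqrt(2))^2))^(1/3))/36) + C2*exp(y*(-8 + 8*2^(1/3)/(16 + 243*sqrt(2) + sqrt(-256 + (16 + 243*sqrt(2))^2))^(1/3) + 2^(2/3)*(16 + 243*sqrt(2) + sqrt(-256 + (16 + 243*sqrt(2))^2))^(1/3))/36)*cos(2^(1/3)*sqrt(3)*y*(-2^(1/3)*(16 + 243*sqrt(2) + 27*sqrt(-256/729 + (16/27 + 9*sqrt(2))^2))^(1/3) + 8/(16 + 243*sqrt(2) + 27*sqrt(-256/729 + (16/27 + 9*sqrt(2))^2))^(1/3))/36) + C3*exp(-y*(8*2^(1/3)/(16 + 243*sqrt(2) + sqrt(-256 + (16 + 243*sqrt(2))^2))^(1/3) + 4 + 2^(2/3)*(16 + 243*sqrt(2) + sqrt(-256 + (16 + 243*sqrt(2))^2))^(1/3))/18)


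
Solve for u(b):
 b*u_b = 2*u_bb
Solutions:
 u(b) = C1 + C2*erfi(b/2)


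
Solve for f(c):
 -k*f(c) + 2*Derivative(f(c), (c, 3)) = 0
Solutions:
 f(c) = C1*exp(2^(2/3)*c*k^(1/3)/2) + C2*exp(2^(2/3)*c*k^(1/3)*(-1 + sqrt(3)*I)/4) + C3*exp(-2^(2/3)*c*k^(1/3)*(1 + sqrt(3)*I)/4)


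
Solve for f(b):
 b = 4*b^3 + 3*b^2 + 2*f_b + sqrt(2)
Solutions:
 f(b) = C1 - b^4/2 - b^3/2 + b^2/4 - sqrt(2)*b/2


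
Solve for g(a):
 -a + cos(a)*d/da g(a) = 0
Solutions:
 g(a) = C1 + Integral(a/cos(a), a)


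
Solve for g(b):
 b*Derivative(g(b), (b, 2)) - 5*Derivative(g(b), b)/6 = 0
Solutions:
 g(b) = C1 + C2*b^(11/6)


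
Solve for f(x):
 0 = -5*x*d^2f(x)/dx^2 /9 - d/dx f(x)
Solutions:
 f(x) = C1 + C2/x^(4/5)


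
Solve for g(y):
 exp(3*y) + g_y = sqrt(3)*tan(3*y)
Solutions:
 g(y) = C1 - exp(3*y)/3 - sqrt(3)*log(cos(3*y))/3


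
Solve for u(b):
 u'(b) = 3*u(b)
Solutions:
 u(b) = C1*exp(3*b)


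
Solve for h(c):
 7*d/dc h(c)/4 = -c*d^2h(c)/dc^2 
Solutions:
 h(c) = C1 + C2/c^(3/4)


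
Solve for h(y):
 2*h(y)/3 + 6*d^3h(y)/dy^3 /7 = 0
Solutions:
 h(y) = C3*exp(-21^(1/3)*y/3) + (C1*sin(3^(5/6)*7^(1/3)*y/6) + C2*cos(3^(5/6)*7^(1/3)*y/6))*exp(21^(1/3)*y/6)


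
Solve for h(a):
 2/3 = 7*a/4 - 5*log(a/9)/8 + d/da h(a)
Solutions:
 h(a) = C1 - 7*a^2/8 + 5*a*log(a)/8 - 5*a*log(3)/4 + a/24


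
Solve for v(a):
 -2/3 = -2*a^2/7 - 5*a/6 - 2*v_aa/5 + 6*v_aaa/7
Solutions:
 v(a) = C1 + C2*a + C3*exp(7*a/15) - 5*a^4/84 - 3025*a^3/3528 - 38515*a^2/8232


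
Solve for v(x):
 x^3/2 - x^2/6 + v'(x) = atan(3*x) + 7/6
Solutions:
 v(x) = C1 - x^4/8 + x^3/18 + x*atan(3*x) + 7*x/6 - log(9*x^2 + 1)/6


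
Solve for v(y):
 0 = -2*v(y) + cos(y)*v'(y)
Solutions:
 v(y) = C1*(sin(y) + 1)/(sin(y) - 1)


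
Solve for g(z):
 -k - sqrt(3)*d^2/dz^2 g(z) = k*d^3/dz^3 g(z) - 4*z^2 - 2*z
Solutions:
 g(z) = C1 + C2*z + C3*exp(-sqrt(3)*z/k) + k*z^2*(8*sqrt(3)*k - 6 - 3*sqrt(3))/18 + sqrt(3)*z^4/9 + z^3*(-4*k + sqrt(3))/9


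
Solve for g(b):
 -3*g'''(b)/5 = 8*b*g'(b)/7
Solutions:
 g(b) = C1 + Integral(C2*airyai(-2*21^(2/3)*5^(1/3)*b/21) + C3*airybi(-2*21^(2/3)*5^(1/3)*b/21), b)


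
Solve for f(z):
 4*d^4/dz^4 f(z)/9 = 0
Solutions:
 f(z) = C1 + C2*z + C3*z^2 + C4*z^3


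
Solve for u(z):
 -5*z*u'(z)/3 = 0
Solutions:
 u(z) = C1


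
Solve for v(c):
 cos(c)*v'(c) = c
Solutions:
 v(c) = C1 + Integral(c/cos(c), c)


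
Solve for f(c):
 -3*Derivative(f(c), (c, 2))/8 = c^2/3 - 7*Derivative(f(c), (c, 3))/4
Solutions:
 f(c) = C1 + C2*c + C3*exp(3*c/14) - 2*c^4/27 - 112*c^3/81 - 1568*c^2/81


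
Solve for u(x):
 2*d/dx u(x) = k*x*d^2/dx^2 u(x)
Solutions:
 u(x) = C1 + x^(((re(k) + 2)*re(k) + im(k)^2)/(re(k)^2 + im(k)^2))*(C2*sin(2*log(x)*Abs(im(k))/(re(k)^2 + im(k)^2)) + C3*cos(2*log(x)*im(k)/(re(k)^2 + im(k)^2)))


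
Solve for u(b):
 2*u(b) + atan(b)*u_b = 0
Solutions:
 u(b) = C1*exp(-2*Integral(1/atan(b), b))


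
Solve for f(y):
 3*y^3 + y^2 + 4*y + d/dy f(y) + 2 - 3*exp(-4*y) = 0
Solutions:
 f(y) = C1 - 3*y^4/4 - y^3/3 - 2*y^2 - 2*y - 3*exp(-4*y)/4


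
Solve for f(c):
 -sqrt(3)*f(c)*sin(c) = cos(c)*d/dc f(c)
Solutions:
 f(c) = C1*cos(c)^(sqrt(3))


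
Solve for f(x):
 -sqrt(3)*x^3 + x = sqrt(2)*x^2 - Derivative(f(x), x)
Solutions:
 f(x) = C1 + sqrt(3)*x^4/4 + sqrt(2)*x^3/3 - x^2/2


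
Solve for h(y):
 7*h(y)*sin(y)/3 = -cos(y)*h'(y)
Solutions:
 h(y) = C1*cos(y)^(7/3)


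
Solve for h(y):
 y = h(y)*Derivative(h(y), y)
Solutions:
 h(y) = -sqrt(C1 + y^2)
 h(y) = sqrt(C1 + y^2)


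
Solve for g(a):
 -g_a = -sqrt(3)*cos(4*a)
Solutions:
 g(a) = C1 + sqrt(3)*sin(4*a)/4


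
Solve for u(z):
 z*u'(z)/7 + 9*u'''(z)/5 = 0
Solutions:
 u(z) = C1 + Integral(C2*airyai(-735^(1/3)*z/21) + C3*airybi(-735^(1/3)*z/21), z)


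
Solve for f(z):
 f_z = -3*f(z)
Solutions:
 f(z) = C1*exp(-3*z)


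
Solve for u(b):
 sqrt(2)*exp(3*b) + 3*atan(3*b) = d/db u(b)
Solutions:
 u(b) = C1 + 3*b*atan(3*b) + sqrt(2)*exp(3*b)/3 - log(9*b^2 + 1)/2


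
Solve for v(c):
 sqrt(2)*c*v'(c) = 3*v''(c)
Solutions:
 v(c) = C1 + C2*erfi(2^(3/4)*sqrt(3)*c/6)


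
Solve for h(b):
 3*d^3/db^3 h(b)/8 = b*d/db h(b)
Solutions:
 h(b) = C1 + Integral(C2*airyai(2*3^(2/3)*b/3) + C3*airybi(2*3^(2/3)*b/3), b)


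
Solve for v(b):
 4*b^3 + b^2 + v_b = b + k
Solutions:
 v(b) = C1 - b^4 - b^3/3 + b^2/2 + b*k


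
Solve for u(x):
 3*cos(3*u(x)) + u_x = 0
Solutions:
 u(x) = -asin((C1 + exp(18*x))/(C1 - exp(18*x)))/3 + pi/3
 u(x) = asin((C1 + exp(18*x))/(C1 - exp(18*x)))/3


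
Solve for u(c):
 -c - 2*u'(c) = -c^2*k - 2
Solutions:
 u(c) = C1 + c^3*k/6 - c^2/4 + c


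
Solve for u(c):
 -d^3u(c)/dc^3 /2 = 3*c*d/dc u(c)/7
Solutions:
 u(c) = C1 + Integral(C2*airyai(-6^(1/3)*7^(2/3)*c/7) + C3*airybi(-6^(1/3)*7^(2/3)*c/7), c)


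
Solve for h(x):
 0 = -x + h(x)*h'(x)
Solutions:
 h(x) = -sqrt(C1 + x^2)
 h(x) = sqrt(C1 + x^2)


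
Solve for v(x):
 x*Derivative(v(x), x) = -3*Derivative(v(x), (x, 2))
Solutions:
 v(x) = C1 + C2*erf(sqrt(6)*x/6)


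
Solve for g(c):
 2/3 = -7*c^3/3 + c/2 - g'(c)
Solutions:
 g(c) = C1 - 7*c^4/12 + c^2/4 - 2*c/3


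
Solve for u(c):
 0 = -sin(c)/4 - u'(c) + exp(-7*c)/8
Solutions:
 u(c) = C1 + cos(c)/4 - exp(-7*c)/56


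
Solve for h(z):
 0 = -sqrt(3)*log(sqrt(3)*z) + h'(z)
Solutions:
 h(z) = C1 + sqrt(3)*z*log(z) - sqrt(3)*z + sqrt(3)*z*log(3)/2


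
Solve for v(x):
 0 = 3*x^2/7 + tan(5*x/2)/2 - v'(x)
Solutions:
 v(x) = C1 + x^3/7 - log(cos(5*x/2))/5


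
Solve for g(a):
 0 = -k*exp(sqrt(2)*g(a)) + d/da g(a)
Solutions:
 g(a) = sqrt(2)*(2*log(-1/(C1 + a*k)) - log(2))/4


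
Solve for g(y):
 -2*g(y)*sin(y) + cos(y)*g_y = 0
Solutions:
 g(y) = C1/cos(y)^2


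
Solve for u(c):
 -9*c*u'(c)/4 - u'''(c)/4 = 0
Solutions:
 u(c) = C1 + Integral(C2*airyai(-3^(2/3)*c) + C3*airybi(-3^(2/3)*c), c)


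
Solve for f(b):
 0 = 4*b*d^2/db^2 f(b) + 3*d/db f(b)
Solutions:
 f(b) = C1 + C2*b^(1/4)


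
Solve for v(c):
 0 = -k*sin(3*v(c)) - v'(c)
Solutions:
 v(c) = -acos((-C1 - exp(6*c*k))/(C1 - exp(6*c*k)))/3 + 2*pi/3
 v(c) = acos((-C1 - exp(6*c*k))/(C1 - exp(6*c*k)))/3


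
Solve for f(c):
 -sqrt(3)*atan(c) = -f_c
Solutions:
 f(c) = C1 + sqrt(3)*(c*atan(c) - log(c^2 + 1)/2)


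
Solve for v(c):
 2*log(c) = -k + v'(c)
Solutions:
 v(c) = C1 + c*k + 2*c*log(c) - 2*c


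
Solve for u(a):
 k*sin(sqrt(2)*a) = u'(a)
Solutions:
 u(a) = C1 - sqrt(2)*k*cos(sqrt(2)*a)/2


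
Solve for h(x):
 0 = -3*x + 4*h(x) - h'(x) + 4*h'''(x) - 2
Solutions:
 h(x) = C1*exp(3^(1/3)*x*(3^(1/3)/(sqrt(1293) + 36)^(1/3) + (sqrt(1293) + 36)^(1/3))/12)*sin(3^(1/6)*x*(-3^(2/3)*(sqrt(1293) + 36)^(1/3) + 3/(sqrt(1293) + 36)^(1/3))/12) + C2*exp(3^(1/3)*x*(3^(1/3)/(sqrt(1293) + 36)^(1/3) + (sqrt(1293) + 36)^(1/3))/12)*cos(3^(1/6)*x*(-3^(2/3)*(sqrt(1293) + 36)^(1/3) + 3/(sqrt(1293) + 36)^(1/3))/12) + C3*exp(-3^(1/3)*x*(3^(1/3)/(sqrt(1293) + 36)^(1/3) + (sqrt(1293) + 36)^(1/3))/6) + 3*x/4 + 11/16


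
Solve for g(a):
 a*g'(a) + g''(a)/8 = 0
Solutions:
 g(a) = C1 + C2*erf(2*a)


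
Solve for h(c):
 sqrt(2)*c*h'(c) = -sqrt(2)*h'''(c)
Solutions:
 h(c) = C1 + Integral(C2*airyai(-c) + C3*airybi(-c), c)


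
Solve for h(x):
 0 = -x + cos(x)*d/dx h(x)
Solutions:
 h(x) = C1 + Integral(x/cos(x), x)


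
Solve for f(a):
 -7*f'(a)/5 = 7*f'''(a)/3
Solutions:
 f(a) = C1 + C2*sin(sqrt(15)*a/5) + C3*cos(sqrt(15)*a/5)


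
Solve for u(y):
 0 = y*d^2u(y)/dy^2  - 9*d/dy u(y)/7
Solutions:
 u(y) = C1 + C2*y^(16/7)


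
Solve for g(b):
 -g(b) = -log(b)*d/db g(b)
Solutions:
 g(b) = C1*exp(li(b))


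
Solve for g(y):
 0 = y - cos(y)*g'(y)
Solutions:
 g(y) = C1 + Integral(y/cos(y), y)


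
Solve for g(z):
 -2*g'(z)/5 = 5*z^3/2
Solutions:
 g(z) = C1 - 25*z^4/16


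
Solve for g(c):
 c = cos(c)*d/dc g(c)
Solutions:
 g(c) = C1 + Integral(c/cos(c), c)


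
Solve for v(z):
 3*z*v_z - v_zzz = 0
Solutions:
 v(z) = C1 + Integral(C2*airyai(3^(1/3)*z) + C3*airybi(3^(1/3)*z), z)


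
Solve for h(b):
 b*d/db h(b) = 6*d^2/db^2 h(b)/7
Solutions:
 h(b) = C1 + C2*erfi(sqrt(21)*b/6)


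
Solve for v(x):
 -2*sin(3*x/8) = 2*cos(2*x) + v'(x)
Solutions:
 v(x) = C1 - sin(2*x) + 16*cos(3*x/8)/3


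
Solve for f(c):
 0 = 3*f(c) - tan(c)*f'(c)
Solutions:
 f(c) = C1*sin(c)^3


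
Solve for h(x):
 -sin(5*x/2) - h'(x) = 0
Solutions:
 h(x) = C1 + 2*cos(5*x/2)/5


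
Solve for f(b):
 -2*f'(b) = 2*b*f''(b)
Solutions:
 f(b) = C1 + C2*log(b)


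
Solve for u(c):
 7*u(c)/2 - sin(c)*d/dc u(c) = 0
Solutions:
 u(c) = C1*(cos(c) - 1)^(7/4)/(cos(c) + 1)^(7/4)


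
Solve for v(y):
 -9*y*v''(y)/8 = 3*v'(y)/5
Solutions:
 v(y) = C1 + C2*y^(7/15)


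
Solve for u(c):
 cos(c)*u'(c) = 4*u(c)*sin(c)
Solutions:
 u(c) = C1/cos(c)^4


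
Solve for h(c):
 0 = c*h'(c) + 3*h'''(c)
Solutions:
 h(c) = C1 + Integral(C2*airyai(-3^(2/3)*c/3) + C3*airybi(-3^(2/3)*c/3), c)


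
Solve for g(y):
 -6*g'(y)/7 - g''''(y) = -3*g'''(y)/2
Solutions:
 g(y) = C1 + C2*exp(y*(7*7^(1/3)/(4*sqrt(15) + 17)^(1/3) + 7^(2/3)*(4*sqrt(15) + 17)^(1/3) + 14)/28)*sin(sqrt(3)*7^(1/3)*y*(-7^(1/3)*(4*sqrt(15) + 17)^(1/3) + 7/(4*sqrt(15) + 17)^(1/3))/28) + C3*exp(y*(7*7^(1/3)/(4*sqrt(15) + 17)^(1/3) + 7^(2/3)*(4*sqrt(15) + 17)^(1/3) + 14)/28)*cos(sqrt(3)*7^(1/3)*y*(-7^(1/3)*(4*sqrt(15) + 17)^(1/3) + 7/(4*sqrt(15) + 17)^(1/3))/28) + C4*exp(y*(-7^(2/3)*(4*sqrt(15) + 17)^(1/3) - 7*7^(1/3)/(4*sqrt(15) + 17)^(1/3) + 7)/14)


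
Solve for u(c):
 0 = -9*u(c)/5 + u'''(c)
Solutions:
 u(c) = C3*exp(15^(2/3)*c/5) + (C1*sin(3*3^(1/6)*5^(2/3)*c/10) + C2*cos(3*3^(1/6)*5^(2/3)*c/10))*exp(-15^(2/3)*c/10)


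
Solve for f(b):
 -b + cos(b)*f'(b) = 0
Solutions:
 f(b) = C1 + Integral(b/cos(b), b)


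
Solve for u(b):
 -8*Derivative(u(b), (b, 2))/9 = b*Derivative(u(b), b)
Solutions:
 u(b) = C1 + C2*erf(3*b/4)


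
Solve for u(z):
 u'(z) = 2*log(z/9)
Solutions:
 u(z) = C1 + 2*z*log(z) - z*log(81) - 2*z


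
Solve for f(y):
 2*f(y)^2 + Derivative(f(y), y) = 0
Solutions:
 f(y) = 1/(C1 + 2*y)


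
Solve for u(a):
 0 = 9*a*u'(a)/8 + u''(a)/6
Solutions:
 u(a) = C1 + C2*erf(3*sqrt(6)*a/4)


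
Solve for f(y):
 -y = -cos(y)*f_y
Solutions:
 f(y) = C1 + Integral(y/cos(y), y)


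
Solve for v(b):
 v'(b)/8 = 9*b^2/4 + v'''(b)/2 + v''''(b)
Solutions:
 v(b) = C1 + C2*exp(-b*(2*2^(1/3)/(3*sqrt(69) + 25)^(1/3) + 4 + 2^(2/3)*(3*sqrt(69) + 25)^(1/3))/24)*sin(2^(1/3)*sqrt(3)*b*(-2^(1/3)*(3*sqrt(69) + 25)^(1/3) + 2/(3*sqrt(69) + 25)^(1/3))/24) + C3*exp(-b*(2*2^(1/3)/(3*sqrt(69) + 25)^(1/3) + 4 + 2^(2/3)*(3*sqrt(69) + 25)^(1/3))/24)*cos(2^(1/3)*sqrt(3)*b*(-2^(1/3)*(3*sqrt(69) + 25)^(1/3) + 2/(3*sqrt(69) + 25)^(1/3))/24) + C4*exp(b*(-2 + 2*2^(1/3)/(3*sqrt(69) + 25)^(1/3) + 2^(2/3)*(3*sqrt(69) + 25)^(1/3))/12) + 6*b^3 + 144*b


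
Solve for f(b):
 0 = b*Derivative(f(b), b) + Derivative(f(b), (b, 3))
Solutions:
 f(b) = C1 + Integral(C2*airyai(-b) + C3*airybi(-b), b)


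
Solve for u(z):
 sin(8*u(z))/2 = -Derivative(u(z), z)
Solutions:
 u(z) = -acos((-C1 - exp(8*z))/(C1 - exp(8*z)))/8 + pi/4
 u(z) = acos((-C1 - exp(8*z))/(C1 - exp(8*z)))/8


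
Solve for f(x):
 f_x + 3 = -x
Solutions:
 f(x) = C1 - x^2/2 - 3*x


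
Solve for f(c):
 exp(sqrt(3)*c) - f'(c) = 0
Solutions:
 f(c) = C1 + sqrt(3)*exp(sqrt(3)*c)/3


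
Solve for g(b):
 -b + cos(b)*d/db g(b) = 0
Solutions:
 g(b) = C1 + Integral(b/cos(b), b)


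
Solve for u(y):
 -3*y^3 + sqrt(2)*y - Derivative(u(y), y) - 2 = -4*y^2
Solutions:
 u(y) = C1 - 3*y^4/4 + 4*y^3/3 + sqrt(2)*y^2/2 - 2*y


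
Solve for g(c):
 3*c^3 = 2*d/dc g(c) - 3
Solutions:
 g(c) = C1 + 3*c^4/8 + 3*c/2


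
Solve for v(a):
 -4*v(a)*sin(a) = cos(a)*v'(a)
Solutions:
 v(a) = C1*cos(a)^4


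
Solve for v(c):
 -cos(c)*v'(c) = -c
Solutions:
 v(c) = C1 + Integral(c/cos(c), c)


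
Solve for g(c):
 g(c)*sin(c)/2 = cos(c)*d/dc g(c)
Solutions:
 g(c) = C1/sqrt(cos(c))


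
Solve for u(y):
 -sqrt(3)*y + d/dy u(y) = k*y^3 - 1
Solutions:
 u(y) = C1 + k*y^4/4 + sqrt(3)*y^2/2 - y


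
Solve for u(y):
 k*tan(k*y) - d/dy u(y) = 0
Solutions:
 u(y) = C1 + k*Piecewise((-log(cos(k*y))/k, Ne(k, 0)), (0, True))


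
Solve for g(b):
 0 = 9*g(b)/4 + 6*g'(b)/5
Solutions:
 g(b) = C1*exp(-15*b/8)


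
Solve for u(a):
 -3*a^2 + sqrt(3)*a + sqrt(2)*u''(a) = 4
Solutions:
 u(a) = C1 + C2*a + sqrt(2)*a^4/8 - sqrt(6)*a^3/12 + sqrt(2)*a^2


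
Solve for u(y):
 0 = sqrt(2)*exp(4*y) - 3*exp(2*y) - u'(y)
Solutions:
 u(y) = C1 + sqrt(2)*exp(4*y)/4 - 3*exp(2*y)/2


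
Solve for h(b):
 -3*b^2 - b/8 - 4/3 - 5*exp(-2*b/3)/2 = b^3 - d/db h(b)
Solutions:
 h(b) = C1 + b^4/4 + b^3 + b^2/16 + 4*b/3 - 15*exp(-2*b/3)/4


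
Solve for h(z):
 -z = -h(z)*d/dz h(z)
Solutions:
 h(z) = -sqrt(C1 + z^2)
 h(z) = sqrt(C1 + z^2)


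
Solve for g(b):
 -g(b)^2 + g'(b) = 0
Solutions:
 g(b) = -1/(C1 + b)


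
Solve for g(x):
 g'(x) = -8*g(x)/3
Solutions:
 g(x) = C1*exp(-8*x/3)


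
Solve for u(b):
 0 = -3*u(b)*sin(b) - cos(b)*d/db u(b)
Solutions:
 u(b) = C1*cos(b)^3


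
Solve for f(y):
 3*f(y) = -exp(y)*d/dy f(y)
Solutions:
 f(y) = C1*exp(3*exp(-y))


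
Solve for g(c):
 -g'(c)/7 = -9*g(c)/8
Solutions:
 g(c) = C1*exp(63*c/8)


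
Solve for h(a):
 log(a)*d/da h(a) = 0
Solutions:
 h(a) = C1


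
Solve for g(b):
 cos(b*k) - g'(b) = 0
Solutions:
 g(b) = C1 + sin(b*k)/k


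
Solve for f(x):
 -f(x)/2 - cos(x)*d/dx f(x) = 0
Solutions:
 f(x) = C1*(sin(x) - 1)^(1/4)/(sin(x) + 1)^(1/4)


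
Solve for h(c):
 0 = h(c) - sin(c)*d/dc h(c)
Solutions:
 h(c) = C1*sqrt(cos(c) - 1)/sqrt(cos(c) + 1)


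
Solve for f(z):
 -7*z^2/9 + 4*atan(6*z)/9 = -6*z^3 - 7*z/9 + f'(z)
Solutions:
 f(z) = C1 + 3*z^4/2 - 7*z^3/27 + 7*z^2/18 + 4*z*atan(6*z)/9 - log(36*z^2 + 1)/27


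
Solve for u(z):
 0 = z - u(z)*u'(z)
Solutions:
 u(z) = -sqrt(C1 + z^2)
 u(z) = sqrt(C1 + z^2)


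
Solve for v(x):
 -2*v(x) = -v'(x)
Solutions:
 v(x) = C1*exp(2*x)


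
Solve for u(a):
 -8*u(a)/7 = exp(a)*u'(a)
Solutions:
 u(a) = C1*exp(8*exp(-a)/7)


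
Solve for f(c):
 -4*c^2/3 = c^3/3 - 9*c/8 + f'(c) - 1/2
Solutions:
 f(c) = C1 - c^4/12 - 4*c^3/9 + 9*c^2/16 + c/2


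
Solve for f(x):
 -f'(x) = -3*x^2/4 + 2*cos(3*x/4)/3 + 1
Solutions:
 f(x) = C1 + x^3/4 - x - 8*sin(3*x/4)/9


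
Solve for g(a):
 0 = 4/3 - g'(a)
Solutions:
 g(a) = C1 + 4*a/3


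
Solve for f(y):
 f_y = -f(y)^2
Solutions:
 f(y) = 1/(C1 + y)


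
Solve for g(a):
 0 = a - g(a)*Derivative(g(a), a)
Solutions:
 g(a) = -sqrt(C1 + a^2)
 g(a) = sqrt(C1 + a^2)


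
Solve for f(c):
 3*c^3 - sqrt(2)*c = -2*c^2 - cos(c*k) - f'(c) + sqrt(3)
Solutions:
 f(c) = C1 - 3*c^4/4 - 2*c^3/3 + sqrt(2)*c^2/2 + sqrt(3)*c - sin(c*k)/k


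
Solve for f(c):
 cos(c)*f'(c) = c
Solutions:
 f(c) = C1 + Integral(c/cos(c), c)


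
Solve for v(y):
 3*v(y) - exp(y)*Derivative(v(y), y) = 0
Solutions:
 v(y) = C1*exp(-3*exp(-y))


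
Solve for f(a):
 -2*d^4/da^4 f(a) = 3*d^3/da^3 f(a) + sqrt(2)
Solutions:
 f(a) = C1 + C2*a + C3*a^2 + C4*exp(-3*a/2) - sqrt(2)*a^3/18


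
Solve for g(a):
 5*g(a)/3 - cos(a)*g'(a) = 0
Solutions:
 g(a) = C1*(sin(a) + 1)^(5/6)/(sin(a) - 1)^(5/6)


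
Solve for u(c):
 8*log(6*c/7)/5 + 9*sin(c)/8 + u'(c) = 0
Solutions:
 u(c) = C1 - 8*c*log(c)/5 - 8*c*log(6)/5 + 8*c/5 + 8*c*log(7)/5 + 9*cos(c)/8


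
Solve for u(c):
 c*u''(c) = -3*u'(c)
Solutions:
 u(c) = C1 + C2/c^2


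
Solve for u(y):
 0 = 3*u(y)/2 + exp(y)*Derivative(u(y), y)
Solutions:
 u(y) = C1*exp(3*exp(-y)/2)


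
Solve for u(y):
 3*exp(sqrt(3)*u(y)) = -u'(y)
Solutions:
 u(y) = sqrt(3)*(2*log(1/(C1 + 3*y)) - log(3))/6


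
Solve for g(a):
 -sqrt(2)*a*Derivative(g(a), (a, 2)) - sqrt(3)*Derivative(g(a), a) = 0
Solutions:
 g(a) = C1 + C2*a^(1 - sqrt(6)/2)


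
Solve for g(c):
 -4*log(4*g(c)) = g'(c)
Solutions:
 Integral(1/(log(_y) + 2*log(2)), (_y, g(c)))/4 = C1 - c


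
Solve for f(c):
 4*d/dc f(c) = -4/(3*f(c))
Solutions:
 f(c) = -sqrt(C1 - 6*c)/3
 f(c) = sqrt(C1 - 6*c)/3


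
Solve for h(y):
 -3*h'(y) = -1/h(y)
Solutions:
 h(y) = -sqrt(C1 + 6*y)/3
 h(y) = sqrt(C1 + 6*y)/3


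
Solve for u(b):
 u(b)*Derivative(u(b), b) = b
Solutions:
 u(b) = -sqrt(C1 + b^2)
 u(b) = sqrt(C1 + b^2)


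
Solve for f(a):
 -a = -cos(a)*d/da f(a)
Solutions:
 f(a) = C1 + Integral(a/cos(a), a)


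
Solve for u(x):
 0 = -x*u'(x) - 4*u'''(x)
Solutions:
 u(x) = C1 + Integral(C2*airyai(-2^(1/3)*x/2) + C3*airybi(-2^(1/3)*x/2), x)


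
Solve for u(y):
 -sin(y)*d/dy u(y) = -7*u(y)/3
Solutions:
 u(y) = C1*(cos(y) - 1)^(7/6)/(cos(y) + 1)^(7/6)


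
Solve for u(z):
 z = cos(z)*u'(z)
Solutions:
 u(z) = C1 + Integral(z/cos(z), z)


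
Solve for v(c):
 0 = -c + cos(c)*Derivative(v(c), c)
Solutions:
 v(c) = C1 + Integral(c/cos(c), c)


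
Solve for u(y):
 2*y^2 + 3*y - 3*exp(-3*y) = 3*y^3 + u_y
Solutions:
 u(y) = C1 - 3*y^4/4 + 2*y^3/3 + 3*y^2/2 + exp(-3*y)


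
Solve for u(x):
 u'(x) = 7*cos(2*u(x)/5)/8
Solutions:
 -7*x/8 - 5*log(sin(2*u(x)/5) - 1)/4 + 5*log(sin(2*u(x)/5) + 1)/4 = C1


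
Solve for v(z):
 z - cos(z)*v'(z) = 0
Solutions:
 v(z) = C1 + Integral(z/cos(z), z)


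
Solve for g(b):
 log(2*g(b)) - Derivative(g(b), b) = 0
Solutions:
 -Integral(1/(log(_y) + log(2)), (_y, g(b))) = C1 - b


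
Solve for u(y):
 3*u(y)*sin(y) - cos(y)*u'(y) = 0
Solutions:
 u(y) = C1/cos(y)^3


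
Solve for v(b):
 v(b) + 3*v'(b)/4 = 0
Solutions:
 v(b) = C1*exp(-4*b/3)


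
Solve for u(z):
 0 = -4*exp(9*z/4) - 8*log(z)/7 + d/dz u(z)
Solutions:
 u(z) = C1 + 8*z*log(z)/7 - 8*z/7 + 16*exp(9*z/4)/9


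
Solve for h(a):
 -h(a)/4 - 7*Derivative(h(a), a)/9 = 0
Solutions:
 h(a) = C1*exp(-9*a/28)


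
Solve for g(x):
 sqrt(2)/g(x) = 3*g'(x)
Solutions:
 g(x) = -sqrt(C1 + 6*sqrt(2)*x)/3
 g(x) = sqrt(C1 + 6*sqrt(2)*x)/3


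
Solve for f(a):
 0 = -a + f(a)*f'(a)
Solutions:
 f(a) = -sqrt(C1 + a^2)
 f(a) = sqrt(C1 + a^2)


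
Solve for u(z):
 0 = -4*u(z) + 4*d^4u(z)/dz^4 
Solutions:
 u(z) = C1*exp(-z) + C2*exp(z) + C3*sin(z) + C4*cos(z)


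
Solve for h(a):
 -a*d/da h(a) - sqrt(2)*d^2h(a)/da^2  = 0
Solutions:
 h(a) = C1 + C2*erf(2^(1/4)*a/2)


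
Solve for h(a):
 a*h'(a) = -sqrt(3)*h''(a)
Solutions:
 h(a) = C1 + C2*erf(sqrt(2)*3^(3/4)*a/6)


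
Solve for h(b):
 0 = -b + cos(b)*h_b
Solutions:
 h(b) = C1 + Integral(b/cos(b), b)


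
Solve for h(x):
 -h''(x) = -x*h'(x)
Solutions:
 h(x) = C1 + C2*erfi(sqrt(2)*x/2)


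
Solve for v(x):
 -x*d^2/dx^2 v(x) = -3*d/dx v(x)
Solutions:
 v(x) = C1 + C2*x^4


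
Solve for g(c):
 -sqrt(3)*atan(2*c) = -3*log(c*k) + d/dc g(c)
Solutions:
 g(c) = C1 + 3*c*log(c*k) - 3*c - sqrt(3)*(c*atan(2*c) - log(4*c^2 + 1)/4)


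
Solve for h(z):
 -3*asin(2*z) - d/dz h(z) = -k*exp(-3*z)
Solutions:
 h(z) = C1 - k*exp(-3*z)/3 - 3*z*asin(2*z) - 3*sqrt(1 - 4*z^2)/2


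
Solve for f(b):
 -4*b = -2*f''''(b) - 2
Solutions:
 f(b) = C1 + C2*b + C3*b^2 + C4*b^3 + b^5/60 - b^4/24


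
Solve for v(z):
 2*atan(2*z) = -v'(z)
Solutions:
 v(z) = C1 - 2*z*atan(2*z) + log(4*z^2 + 1)/2


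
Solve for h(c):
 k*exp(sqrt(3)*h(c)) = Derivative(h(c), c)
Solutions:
 h(c) = sqrt(3)*(2*log(-1/(C1 + c*k)) - log(3))/6


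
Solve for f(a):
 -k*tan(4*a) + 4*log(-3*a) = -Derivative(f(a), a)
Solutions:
 f(a) = C1 - 4*a*log(-a) - 4*a*log(3) + 4*a - k*log(cos(4*a))/4


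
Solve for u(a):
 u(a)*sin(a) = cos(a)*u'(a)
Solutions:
 u(a) = C1/cos(a)


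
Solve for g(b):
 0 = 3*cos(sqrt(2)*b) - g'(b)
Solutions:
 g(b) = C1 + 3*sqrt(2)*sin(sqrt(2)*b)/2


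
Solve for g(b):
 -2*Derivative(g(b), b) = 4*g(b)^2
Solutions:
 g(b) = 1/(C1 + 2*b)


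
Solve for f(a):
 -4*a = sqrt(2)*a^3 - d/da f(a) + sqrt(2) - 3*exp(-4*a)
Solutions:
 f(a) = C1 + sqrt(2)*a^4/4 + 2*a^2 + sqrt(2)*a + 3*exp(-4*a)/4


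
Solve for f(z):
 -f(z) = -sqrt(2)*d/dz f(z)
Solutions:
 f(z) = C1*exp(sqrt(2)*z/2)


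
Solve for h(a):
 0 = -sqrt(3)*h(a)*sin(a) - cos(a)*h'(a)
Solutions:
 h(a) = C1*cos(a)^(sqrt(3))


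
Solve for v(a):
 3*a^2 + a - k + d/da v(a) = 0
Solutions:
 v(a) = C1 - a^3 - a^2/2 + a*k


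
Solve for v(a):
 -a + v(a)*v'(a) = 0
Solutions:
 v(a) = -sqrt(C1 + a^2)
 v(a) = sqrt(C1 + a^2)


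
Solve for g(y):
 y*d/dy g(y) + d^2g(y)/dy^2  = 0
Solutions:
 g(y) = C1 + C2*erf(sqrt(2)*y/2)


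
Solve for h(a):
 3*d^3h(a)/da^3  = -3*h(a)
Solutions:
 h(a) = C3*exp(-a) + (C1*sin(sqrt(3)*a/2) + C2*cos(sqrt(3)*a/2))*exp(a/2)


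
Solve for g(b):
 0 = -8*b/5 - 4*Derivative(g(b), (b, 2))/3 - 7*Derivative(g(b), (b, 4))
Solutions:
 g(b) = C1 + C2*b + C3*sin(2*sqrt(21)*b/21) + C4*cos(2*sqrt(21)*b/21) - b^3/5


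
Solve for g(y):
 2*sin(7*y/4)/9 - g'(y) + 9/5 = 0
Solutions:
 g(y) = C1 + 9*y/5 - 8*cos(7*y/4)/63


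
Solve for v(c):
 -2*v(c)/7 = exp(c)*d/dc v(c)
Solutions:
 v(c) = C1*exp(2*exp(-c)/7)


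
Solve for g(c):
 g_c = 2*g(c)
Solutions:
 g(c) = C1*exp(2*c)


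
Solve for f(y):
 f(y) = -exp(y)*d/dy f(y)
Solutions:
 f(y) = C1*exp(exp(-y))


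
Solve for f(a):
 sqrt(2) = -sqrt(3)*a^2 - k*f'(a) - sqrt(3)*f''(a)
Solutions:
 f(a) = C1 + C2*exp(-sqrt(3)*a*k/3) - sqrt(3)*a^3/(3*k) + 3*a^2/k^2 - sqrt(2)*a/k - 6*sqrt(3)*a/k^3


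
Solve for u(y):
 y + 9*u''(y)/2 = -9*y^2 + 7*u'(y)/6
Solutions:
 u(y) = C1 + C2*exp(7*y/27) + 18*y^3/7 + 1479*y^2/49 + 79866*y/343


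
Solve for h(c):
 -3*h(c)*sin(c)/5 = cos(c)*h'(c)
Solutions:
 h(c) = C1*cos(c)^(3/5)


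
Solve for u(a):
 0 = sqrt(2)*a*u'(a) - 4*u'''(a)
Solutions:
 u(a) = C1 + Integral(C2*airyai(sqrt(2)*a/2) + C3*airybi(sqrt(2)*a/2), a)


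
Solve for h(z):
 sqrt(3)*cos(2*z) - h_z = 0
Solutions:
 h(z) = C1 + sqrt(3)*sin(2*z)/2


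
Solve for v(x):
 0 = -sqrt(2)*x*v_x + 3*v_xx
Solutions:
 v(x) = C1 + C2*erfi(2^(3/4)*sqrt(3)*x/6)


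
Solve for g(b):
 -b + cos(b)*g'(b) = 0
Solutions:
 g(b) = C1 + Integral(b/cos(b), b)


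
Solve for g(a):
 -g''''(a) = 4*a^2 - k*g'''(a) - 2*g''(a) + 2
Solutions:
 g(a) = C1 + C2*a + C3*exp(a*(k - sqrt(k^2 + 8))/2) + C4*exp(a*(k + sqrt(k^2 + 8))/2) + a^4/6 - a^3*k/3 + a^2*(k^2 + 3)/2


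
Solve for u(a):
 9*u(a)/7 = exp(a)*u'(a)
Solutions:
 u(a) = C1*exp(-9*exp(-a)/7)


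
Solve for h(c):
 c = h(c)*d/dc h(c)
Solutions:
 h(c) = -sqrt(C1 + c^2)
 h(c) = sqrt(C1 + c^2)


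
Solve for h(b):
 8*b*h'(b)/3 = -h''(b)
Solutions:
 h(b) = C1 + C2*erf(2*sqrt(3)*b/3)


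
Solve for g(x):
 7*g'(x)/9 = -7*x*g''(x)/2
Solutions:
 g(x) = C1 + C2*x^(7/9)


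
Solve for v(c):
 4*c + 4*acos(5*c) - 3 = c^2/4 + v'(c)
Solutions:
 v(c) = C1 - c^3/12 + 2*c^2 + 4*c*acos(5*c) - 3*c - 4*sqrt(1 - 25*c^2)/5


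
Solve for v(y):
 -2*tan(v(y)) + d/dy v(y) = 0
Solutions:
 v(y) = pi - asin(C1*exp(2*y))
 v(y) = asin(C1*exp(2*y))


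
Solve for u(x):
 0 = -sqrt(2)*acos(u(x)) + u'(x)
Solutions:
 Integral(1/acos(_y), (_y, u(x))) = C1 + sqrt(2)*x


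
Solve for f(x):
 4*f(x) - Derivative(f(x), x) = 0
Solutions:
 f(x) = C1*exp(4*x)


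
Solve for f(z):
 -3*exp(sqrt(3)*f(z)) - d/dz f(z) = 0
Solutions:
 f(z) = sqrt(3)*(2*log(1/(C1 + 3*z)) - log(3))/6


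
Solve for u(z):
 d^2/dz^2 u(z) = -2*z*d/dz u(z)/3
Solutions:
 u(z) = C1 + C2*erf(sqrt(3)*z/3)


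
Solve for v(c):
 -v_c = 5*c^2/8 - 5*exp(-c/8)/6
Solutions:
 v(c) = C1 - 5*c^3/24 - 20*exp(-c/8)/3


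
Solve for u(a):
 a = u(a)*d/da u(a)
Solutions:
 u(a) = -sqrt(C1 + a^2)
 u(a) = sqrt(C1 + a^2)


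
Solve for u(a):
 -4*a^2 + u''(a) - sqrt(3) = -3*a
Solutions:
 u(a) = C1 + C2*a + a^4/3 - a^3/2 + sqrt(3)*a^2/2


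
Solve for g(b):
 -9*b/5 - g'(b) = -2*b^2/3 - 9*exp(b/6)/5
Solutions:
 g(b) = C1 + 2*b^3/9 - 9*b^2/10 + 54*exp(b/6)/5


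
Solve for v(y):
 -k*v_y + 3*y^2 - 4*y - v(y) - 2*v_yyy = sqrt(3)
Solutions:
 v(y) = C1*exp(y*(2*k/((-6^(1/3) + 2^(1/3)*3^(5/6)*I)*(sqrt(3)*sqrt(2*k^3 + 27) + 9)^(1/3)) + 6^(1/3)*(sqrt(3)*sqrt(2*k^3 + 27) + 9)^(1/3)/12 - 2^(1/3)*3^(5/6)*I*(sqrt(3)*sqrt(2*k^3 + 27) + 9)^(1/3)/12)) + C2*exp(y*(-2*k/((6^(1/3) + 2^(1/3)*3^(5/6)*I)*(sqrt(3)*sqrt(2*k^3 + 27) + 9)^(1/3)) + 6^(1/3)*(sqrt(3)*sqrt(2*k^3 + 27) + 9)^(1/3)/12 + 2^(1/3)*3^(5/6)*I*(sqrt(3)*sqrt(2*k^3 + 27) + 9)^(1/3)/12)) + C3*exp(6^(1/3)*y*(6^(1/3)*k/(sqrt(3)*sqrt(2*k^3 + 27) + 9)^(1/3) - (sqrt(3)*sqrt(2*k^3 + 27) + 9)^(1/3))/6) + 6*k^2 - 6*k*y + 4*k + 3*y^2 - 4*y - sqrt(3)


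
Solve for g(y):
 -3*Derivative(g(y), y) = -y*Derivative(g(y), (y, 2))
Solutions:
 g(y) = C1 + C2*y^4


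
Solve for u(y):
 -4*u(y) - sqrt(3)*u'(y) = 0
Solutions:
 u(y) = C1*exp(-4*sqrt(3)*y/3)


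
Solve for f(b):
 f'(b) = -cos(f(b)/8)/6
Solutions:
 b/6 - 4*log(sin(f(b)/8) - 1) + 4*log(sin(f(b)/8) + 1) = C1


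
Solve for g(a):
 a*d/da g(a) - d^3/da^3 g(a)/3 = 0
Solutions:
 g(a) = C1 + Integral(C2*airyai(3^(1/3)*a) + C3*airybi(3^(1/3)*a), a)


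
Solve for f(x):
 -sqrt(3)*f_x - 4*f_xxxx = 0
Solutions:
 f(x) = C1 + C4*exp(-2^(1/3)*3^(1/6)*x/2) + (C2*sin(2^(1/3)*3^(2/3)*x/4) + C3*cos(2^(1/3)*3^(2/3)*x/4))*exp(2^(1/3)*3^(1/6)*x/4)


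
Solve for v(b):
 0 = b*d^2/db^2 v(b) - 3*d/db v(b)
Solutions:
 v(b) = C1 + C2*b^4
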